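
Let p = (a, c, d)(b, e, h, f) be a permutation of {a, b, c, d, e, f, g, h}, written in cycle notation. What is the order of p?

12

The cycle type of p is (4, 3, 1).
Since disjoint cycles commute, ord(p) = lcm(4, 3) = 12.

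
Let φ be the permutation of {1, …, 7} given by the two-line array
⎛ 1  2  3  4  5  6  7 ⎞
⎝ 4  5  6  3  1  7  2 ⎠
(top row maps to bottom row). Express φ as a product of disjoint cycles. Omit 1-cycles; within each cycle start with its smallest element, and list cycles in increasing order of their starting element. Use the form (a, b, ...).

(1, 4, 3, 6, 7, 2, 5)

Start at 1 and follow images: 1 → 4 → 3 → 6 → 7 → 2 → 5 → 1, giving the cycle (1, 4, 3, 6, 7, 2, 5).
Continuing from each remaining unvisited element yields (1, 4, 3, 6, 7, 2, 5).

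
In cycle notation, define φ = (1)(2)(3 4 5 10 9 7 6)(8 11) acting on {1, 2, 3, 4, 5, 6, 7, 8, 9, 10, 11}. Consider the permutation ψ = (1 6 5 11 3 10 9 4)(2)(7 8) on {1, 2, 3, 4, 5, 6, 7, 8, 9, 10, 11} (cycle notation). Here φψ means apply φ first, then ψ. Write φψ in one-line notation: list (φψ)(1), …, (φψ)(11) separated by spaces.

For each element, apply φ then ψ: 1 → 1 → 6; 2 → 2 → 2; 3 → 4 → 1; 4 → 5 → 11; 5 → 10 → 9; 6 → 3 → 10; 7 → 6 → 5; 8 → 11 → 3; 9 → 7 → 8; 10 → 9 → 4; 11 → 8 → 7.
Collecting the images, φψ = [6 2 1 11 9 10 5 3 8 4 7].

6 2 1 11 9 10 5 3 8 4 7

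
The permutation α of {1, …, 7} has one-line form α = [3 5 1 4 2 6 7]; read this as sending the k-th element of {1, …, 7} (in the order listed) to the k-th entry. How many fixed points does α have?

3

The fixed points (elements with α(x) = x) are {4, 6, 7}, so there are 3.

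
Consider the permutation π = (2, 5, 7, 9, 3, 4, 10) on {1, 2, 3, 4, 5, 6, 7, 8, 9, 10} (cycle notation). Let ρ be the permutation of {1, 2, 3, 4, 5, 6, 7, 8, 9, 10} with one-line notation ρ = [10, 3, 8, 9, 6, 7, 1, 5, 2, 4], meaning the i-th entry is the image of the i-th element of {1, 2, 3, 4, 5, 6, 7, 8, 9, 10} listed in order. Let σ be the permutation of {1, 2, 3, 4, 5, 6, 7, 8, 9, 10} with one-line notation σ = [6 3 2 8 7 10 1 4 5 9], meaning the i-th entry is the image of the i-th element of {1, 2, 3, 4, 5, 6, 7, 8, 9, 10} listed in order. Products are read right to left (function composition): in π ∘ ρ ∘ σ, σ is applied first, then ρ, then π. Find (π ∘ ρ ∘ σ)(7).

Apply the permutations in order: σ(7) = 1, then ρ(1) = 10, then π(10) = 2. So (π ∘ ρ ∘ σ)(7) = 2.

2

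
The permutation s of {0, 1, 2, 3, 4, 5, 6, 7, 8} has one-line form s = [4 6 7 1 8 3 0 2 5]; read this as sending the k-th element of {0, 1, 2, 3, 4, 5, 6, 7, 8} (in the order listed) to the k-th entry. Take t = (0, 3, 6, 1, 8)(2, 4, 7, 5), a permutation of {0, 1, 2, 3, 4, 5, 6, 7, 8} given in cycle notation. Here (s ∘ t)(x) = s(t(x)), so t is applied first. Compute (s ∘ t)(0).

(s ∘ t)(0) = s(t(0)). t(0) = 3, then s(3) = 1. So (s ∘ t)(0) = 1.

1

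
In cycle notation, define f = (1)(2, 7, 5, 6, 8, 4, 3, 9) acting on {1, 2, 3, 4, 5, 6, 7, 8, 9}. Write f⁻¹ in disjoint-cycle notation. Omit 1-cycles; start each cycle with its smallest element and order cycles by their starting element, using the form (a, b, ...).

If f sends a → b within a cycle, f⁻¹ sends b → a; equivalently, reverse each cycle.
After reversing and putting each cycle's least element first, f⁻¹ = (2, 9, 3, 4, 8, 6, 5, 7).

(2, 9, 3, 4, 8, 6, 5, 7)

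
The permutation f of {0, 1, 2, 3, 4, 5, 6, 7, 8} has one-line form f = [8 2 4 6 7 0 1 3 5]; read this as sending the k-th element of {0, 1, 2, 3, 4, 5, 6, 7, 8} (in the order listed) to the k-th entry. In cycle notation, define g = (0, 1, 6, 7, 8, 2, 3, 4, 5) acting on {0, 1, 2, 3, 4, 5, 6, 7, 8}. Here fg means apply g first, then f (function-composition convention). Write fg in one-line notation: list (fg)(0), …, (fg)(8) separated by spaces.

(fg)(x) = f(g(x)). Computing each image: f(g(0)) = f(1) = 2, f(g(1)) = f(6) = 1, f(g(2)) = f(3) = 6, f(g(3)) = f(4) = 7, f(g(4)) = f(5) = 0, f(g(5)) = f(0) = 8, f(g(6)) = f(7) = 3, f(g(7)) = f(8) = 5, f(g(8)) = f(2) = 4.
Hence fg = [2 1 6 7 0 8 3 5 4].

2 1 6 7 0 8 3 5 4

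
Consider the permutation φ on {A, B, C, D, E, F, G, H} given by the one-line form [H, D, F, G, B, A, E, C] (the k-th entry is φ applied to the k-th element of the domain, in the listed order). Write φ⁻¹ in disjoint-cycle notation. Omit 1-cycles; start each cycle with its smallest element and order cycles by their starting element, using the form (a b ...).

(A F C H)(B E G D)

The cycle decomposition of φ is (A H C F)(B D G E).
Reversing each cycle (and rotating so the smallest element leads) gives φ⁻¹ = (A F C H)(B E G D).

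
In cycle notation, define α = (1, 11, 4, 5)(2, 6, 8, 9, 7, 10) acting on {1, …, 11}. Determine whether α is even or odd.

The cycle lengths are 6, 4, 1.
A cycle is odd iff its length is even; α has 2 even-length cycles, so sgn(α) = (−1)^2 and α is even.

even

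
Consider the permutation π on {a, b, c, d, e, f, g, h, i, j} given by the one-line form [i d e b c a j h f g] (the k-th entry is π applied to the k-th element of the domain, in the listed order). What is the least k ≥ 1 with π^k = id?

6

The disjoint-cycle form of π has cycle lengths 3, 2, 2, 2, 1.
Since disjoint cycles commute, ord(π) = lcm(3, 2, 2, 2) = 6.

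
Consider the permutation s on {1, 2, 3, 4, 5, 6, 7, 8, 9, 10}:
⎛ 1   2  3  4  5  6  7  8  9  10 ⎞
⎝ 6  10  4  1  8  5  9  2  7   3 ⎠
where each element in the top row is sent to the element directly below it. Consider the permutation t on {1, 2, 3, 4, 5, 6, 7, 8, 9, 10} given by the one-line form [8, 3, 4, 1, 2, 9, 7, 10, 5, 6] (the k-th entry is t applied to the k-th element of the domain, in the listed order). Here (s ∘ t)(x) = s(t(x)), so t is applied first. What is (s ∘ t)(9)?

(s ∘ t)(9) = s(t(9)). t(9) = 5, then s(5) = 8. So (s ∘ t)(9) = 8.

8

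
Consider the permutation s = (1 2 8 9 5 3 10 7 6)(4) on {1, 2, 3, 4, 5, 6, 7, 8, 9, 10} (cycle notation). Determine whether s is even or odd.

The cycle lengths are 9, 1.
A cycle of length ℓ contributes ℓ−1 transpositions, so s is a product of 8 transpositions — even.

even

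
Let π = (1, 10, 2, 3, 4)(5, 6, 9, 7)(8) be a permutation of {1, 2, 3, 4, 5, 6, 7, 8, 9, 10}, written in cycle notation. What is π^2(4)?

10

4 lies in the 5-cycle (1, 10, 2, 3, 4).
Stepping 2 places around the cycle: 4 → 1 → 10.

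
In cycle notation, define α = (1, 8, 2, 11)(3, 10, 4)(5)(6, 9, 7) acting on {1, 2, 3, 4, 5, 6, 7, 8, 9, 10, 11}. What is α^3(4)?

4

4 lies in the 3-cycle (3, 10, 4).
On a 3-cycle, α^3 is the identity, so α^3 = α^0 there (3 ≡ 0 mod 3).
So α^3(4) = 4.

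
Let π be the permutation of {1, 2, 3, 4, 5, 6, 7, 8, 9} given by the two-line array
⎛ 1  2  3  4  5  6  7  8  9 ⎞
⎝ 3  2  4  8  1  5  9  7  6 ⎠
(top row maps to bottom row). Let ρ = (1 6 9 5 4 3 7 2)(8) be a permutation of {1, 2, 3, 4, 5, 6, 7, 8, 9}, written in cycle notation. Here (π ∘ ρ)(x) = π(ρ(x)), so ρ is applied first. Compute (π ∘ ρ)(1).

5

ρ(1) = 6, then π(6) = 5; composing gives (π ∘ ρ)(1) = 5.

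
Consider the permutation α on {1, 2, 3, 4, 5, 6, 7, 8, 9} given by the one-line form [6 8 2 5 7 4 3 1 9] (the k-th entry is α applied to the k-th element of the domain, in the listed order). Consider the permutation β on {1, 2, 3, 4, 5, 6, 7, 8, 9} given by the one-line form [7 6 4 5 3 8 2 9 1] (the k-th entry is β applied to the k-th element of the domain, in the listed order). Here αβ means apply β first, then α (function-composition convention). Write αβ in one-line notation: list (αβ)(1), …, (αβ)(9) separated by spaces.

3 4 5 7 2 1 8 9 6

For each element, apply β then α: 1 → 7 → 3; 2 → 6 → 4; 3 → 4 → 5; 4 → 5 → 7; 5 → 3 → 2; 6 → 8 → 1; 7 → 2 → 8; 8 → 9 → 9; 9 → 1 → 6.
So αβ in one-line form is 3 4 5 7 2 1 8 9 6.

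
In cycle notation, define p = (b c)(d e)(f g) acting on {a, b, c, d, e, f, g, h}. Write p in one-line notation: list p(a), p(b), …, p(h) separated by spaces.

a c b e d g f h

Each element maps to the next entry in its cycle (wrapping to the front): a→a, b→c, c→b, d→e, e→d, f→g, g→f, h→h.
Listing these in domain order gives a c b e d g f h.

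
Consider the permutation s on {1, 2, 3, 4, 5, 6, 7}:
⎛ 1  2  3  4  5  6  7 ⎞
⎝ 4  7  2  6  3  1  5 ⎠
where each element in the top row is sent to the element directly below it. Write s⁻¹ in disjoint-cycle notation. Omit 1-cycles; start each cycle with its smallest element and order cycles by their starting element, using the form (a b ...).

(1 6 4)(2 3 5 7)

The cycle decomposition of s is (1 4 6)(2 7 5 3).
The inverse reverses every cycle; in canonical form, s⁻¹ = (1 6 4)(2 3 5 7).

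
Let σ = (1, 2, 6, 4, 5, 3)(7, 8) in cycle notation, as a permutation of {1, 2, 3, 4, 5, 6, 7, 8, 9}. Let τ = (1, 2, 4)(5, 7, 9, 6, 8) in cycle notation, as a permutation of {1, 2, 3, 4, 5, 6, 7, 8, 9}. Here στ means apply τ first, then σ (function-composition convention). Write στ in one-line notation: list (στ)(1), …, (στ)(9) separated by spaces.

6 5 1 2 8 7 9 3 4

(στ)(x) = σ(τ(x)). Computing each image: σ(τ(1)) = σ(2) = 6, σ(τ(2)) = σ(4) = 5, σ(τ(3)) = σ(3) = 1, σ(τ(4)) = σ(1) = 2, σ(τ(5)) = σ(7) = 8, σ(τ(6)) = σ(8) = 7, σ(τ(7)) = σ(9) = 9, σ(τ(8)) = σ(5) = 3, σ(τ(9)) = σ(6) = 4.
Hence στ = [6 5 1 2 8 7 9 3 4].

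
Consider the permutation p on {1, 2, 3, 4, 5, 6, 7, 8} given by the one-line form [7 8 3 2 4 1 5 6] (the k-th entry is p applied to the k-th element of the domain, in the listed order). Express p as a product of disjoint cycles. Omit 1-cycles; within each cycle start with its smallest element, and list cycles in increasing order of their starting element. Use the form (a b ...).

(1 7 5 4 2 8 6)

Start at 1 and follow images: 1 → 7 → 5 → 4 → 2 → 8 → 6 → 1, giving the cycle (1 7 5 4 2 8 6).
Continuing from each remaining unvisited element yields (1 7 5 4 2 8 6).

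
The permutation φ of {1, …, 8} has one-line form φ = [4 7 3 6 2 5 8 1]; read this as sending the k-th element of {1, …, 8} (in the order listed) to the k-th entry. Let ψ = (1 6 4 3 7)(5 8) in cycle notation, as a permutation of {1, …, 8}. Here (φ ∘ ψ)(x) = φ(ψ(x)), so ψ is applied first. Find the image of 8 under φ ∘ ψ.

2

First apply ψ: ψ(8) = 5, then φ(5) = 2. Thus (φ ∘ ψ)(8) = 2.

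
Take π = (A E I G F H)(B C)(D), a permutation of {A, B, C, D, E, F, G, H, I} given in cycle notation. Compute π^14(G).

G lies in the 6-cycle (A E I G F H).
Since the cycle has length 6, π^14 acts on it the same as π^2 (14 mod 6 = 2).
Advancing 2 steps from G: G → F → H.

H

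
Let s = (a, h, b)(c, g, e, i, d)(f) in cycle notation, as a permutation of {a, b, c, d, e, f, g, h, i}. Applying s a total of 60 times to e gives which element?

e

e lies in the 5-cycle (c, g, e, i, d).
Since the cycle has length 5, s^60 acts on it the same as s^0 (60 mod 5 = 0).
So s^60(e) = e.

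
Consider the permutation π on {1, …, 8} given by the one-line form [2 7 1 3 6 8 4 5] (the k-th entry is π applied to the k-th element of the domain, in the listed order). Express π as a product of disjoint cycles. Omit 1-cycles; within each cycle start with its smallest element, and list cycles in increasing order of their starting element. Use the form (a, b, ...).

Start at 1 and follow images: 1 → 2 → 7 → 4 → 3 → 1, giving the cycle (1, 2, 7, 4, 3).
Repeating from the next unused element and collecting all non-trivial cycles gives (1, 2, 7, 4, 3)(5, 6, 8).

(1, 2, 7, 4, 3)(5, 6, 8)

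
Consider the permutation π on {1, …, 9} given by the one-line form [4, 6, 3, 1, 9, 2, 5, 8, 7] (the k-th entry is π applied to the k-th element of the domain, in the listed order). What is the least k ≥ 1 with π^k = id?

Decomposing into disjoint cycles gives cycle lengths 3, 2, 2, 1, 1.
The order of π is the least common multiple of its cycle lengths: lcm(3, 2, 2) = 6.

6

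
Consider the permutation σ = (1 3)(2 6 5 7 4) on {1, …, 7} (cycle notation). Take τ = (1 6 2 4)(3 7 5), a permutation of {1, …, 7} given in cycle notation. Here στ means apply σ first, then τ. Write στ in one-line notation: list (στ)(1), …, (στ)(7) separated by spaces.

(στ)(x) = τ(σ(x)). Computing each image: τ(σ(1)) = τ(3) = 7, τ(σ(2)) = τ(6) = 2, τ(σ(3)) = τ(1) = 6, τ(σ(4)) = τ(2) = 4, τ(σ(5)) = τ(7) = 5, τ(σ(6)) = τ(5) = 3, τ(σ(7)) = τ(4) = 1.
Hence στ = [7 2 6 4 5 3 1].

7 2 6 4 5 3 1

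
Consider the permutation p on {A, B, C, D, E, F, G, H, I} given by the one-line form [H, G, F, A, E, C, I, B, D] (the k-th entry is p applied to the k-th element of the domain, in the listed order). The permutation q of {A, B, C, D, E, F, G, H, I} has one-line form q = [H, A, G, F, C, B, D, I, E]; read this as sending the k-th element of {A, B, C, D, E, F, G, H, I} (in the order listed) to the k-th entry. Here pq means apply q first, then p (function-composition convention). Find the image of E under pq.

F

q(E) = C, then p(C) = F; composing gives (pq)(E) = F.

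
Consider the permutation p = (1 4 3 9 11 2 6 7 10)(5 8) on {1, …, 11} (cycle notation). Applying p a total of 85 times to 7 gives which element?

3

7 lies in the 9-cycle (1 4 3 9 11 2 6 7 10).
Powers repeat with period 9 on this cycle, and 85 mod 9 = 4, so p^85(7) = p^4(7).
Stepping 4 places around the cycle: 7 → 10 → 1 → 4 → 3.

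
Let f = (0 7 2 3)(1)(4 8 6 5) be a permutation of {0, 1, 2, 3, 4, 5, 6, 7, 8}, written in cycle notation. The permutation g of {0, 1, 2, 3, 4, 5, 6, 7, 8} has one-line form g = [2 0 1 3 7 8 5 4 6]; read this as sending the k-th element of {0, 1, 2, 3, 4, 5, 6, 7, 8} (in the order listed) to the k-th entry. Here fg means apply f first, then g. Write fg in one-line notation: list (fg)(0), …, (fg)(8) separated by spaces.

4 0 3 2 6 7 8 1 5

Chase each element through f then g: 0 → 7 → 4; 1 → 1 → 0; 2 → 3 → 3; 3 → 0 → 2; 4 → 8 → 6; 5 → 4 → 7; 6 → 5 → 8; 7 → 2 → 1; 8 → 6 → 5.
So fg in one-line form is 4 0 3 2 6 7 8 1 5.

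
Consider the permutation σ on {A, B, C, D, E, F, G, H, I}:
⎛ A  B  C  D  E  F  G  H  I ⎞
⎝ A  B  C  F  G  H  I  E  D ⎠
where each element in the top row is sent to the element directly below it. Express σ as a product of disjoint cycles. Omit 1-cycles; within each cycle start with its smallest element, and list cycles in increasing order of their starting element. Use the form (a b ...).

From D: D → F → H → E → G → I → D, closing the cycle (D F H E G I).
Repeating from the next unused element and collecting all non-trivial cycles gives (D F H E G I).

(D F H E G I)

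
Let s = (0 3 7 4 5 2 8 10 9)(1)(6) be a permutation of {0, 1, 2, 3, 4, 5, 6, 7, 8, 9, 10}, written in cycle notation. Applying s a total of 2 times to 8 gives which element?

9

8 lies in the 9-cycle (0 3 7 4 5 2 8 10 9).
Advancing 2 steps from 8: 8 → 10 → 9.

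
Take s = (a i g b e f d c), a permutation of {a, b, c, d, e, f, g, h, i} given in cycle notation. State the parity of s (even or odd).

The cycle lengths are 8, 1.
A cycle of length ℓ contributes ℓ−1 transpositions, so s is a product of 7 transpositions — odd.

odd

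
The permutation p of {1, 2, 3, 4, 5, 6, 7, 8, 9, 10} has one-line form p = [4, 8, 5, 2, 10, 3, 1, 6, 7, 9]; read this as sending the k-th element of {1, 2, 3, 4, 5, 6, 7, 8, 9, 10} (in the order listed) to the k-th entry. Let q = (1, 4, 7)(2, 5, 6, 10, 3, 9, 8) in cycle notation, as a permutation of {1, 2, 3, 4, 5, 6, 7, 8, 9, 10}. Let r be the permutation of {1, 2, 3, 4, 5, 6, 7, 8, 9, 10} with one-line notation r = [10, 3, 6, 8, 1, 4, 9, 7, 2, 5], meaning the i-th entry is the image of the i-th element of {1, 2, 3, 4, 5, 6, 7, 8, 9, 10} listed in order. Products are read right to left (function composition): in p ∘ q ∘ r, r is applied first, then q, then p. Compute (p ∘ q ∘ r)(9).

Apply the permutations in order: r(9) = 2, then q(2) = 5, then p(5) = 10. So (p ∘ q ∘ r)(9) = 10.

10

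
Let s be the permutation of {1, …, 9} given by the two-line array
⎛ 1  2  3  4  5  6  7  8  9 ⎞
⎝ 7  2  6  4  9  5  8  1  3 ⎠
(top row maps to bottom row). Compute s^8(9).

Tracing 9 → 3 → … returns to 9 after 4 steps, so 9 lies in a 4-cycle (3 6 5 9).
On a 4-cycle, s^4 is the identity, so s^8 = s^0 there (8 ≡ 0 mod 4).
So s^8(9) = 9.

9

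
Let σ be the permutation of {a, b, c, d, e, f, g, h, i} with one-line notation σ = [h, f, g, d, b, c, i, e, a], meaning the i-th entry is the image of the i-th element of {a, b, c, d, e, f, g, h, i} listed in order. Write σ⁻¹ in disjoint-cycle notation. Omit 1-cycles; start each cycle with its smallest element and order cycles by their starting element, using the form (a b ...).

(a i g c f b e h)

The cycle decomposition of σ is (a h e b f c g i).
The inverse reverses every cycle; in canonical form, σ⁻¹ = (a i g c f b e h).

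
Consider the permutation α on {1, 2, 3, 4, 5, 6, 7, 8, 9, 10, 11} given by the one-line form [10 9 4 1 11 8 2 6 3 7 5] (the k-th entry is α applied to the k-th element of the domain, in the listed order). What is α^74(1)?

9

Tracing 1 → 10 → … returns to 1 after 7 steps, so 1 lies in a 7-cycle (1 10 7 2 9 3 4).
Powers repeat with period 7 on this cycle, and 74 mod 7 = 4, so α^74(1) = α^4(1).
Stepping 4 places around the cycle: 1 → 10 → 7 → 2 → 9.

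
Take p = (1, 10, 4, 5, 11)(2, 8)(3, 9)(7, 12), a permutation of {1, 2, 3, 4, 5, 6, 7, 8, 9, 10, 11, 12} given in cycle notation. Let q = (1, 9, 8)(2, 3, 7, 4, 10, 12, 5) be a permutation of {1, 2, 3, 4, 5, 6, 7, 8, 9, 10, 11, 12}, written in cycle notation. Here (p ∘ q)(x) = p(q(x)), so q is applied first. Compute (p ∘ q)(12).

q(12) = 5, then p(5) = 11; composing gives (p ∘ q)(12) = 11.

11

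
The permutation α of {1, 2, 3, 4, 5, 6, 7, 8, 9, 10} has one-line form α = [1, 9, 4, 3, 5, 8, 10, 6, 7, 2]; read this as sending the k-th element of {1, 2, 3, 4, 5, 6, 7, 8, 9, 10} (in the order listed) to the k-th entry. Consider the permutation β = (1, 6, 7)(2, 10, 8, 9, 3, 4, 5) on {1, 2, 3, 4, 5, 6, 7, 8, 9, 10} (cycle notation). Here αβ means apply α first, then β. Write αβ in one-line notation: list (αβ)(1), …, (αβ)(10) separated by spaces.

(αβ)(x) = β(α(x)). Computing each image: β(α(1)) = β(1) = 6, β(α(2)) = β(9) = 3, β(α(3)) = β(4) = 5, β(α(4)) = β(3) = 4, β(α(5)) = β(5) = 2, β(α(6)) = β(8) = 9, β(α(7)) = β(10) = 8, β(α(8)) = β(6) = 7, β(α(9)) = β(7) = 1, β(α(10)) = β(2) = 10.
Hence αβ = [6 3 5 4 2 9 8 7 1 10].

6 3 5 4 2 9 8 7 1 10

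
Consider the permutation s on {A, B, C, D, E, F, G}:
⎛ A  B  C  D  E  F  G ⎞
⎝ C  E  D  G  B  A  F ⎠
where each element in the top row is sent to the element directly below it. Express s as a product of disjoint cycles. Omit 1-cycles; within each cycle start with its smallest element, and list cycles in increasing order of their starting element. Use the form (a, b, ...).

(A, C, D, G, F)(B, E)

Iterating s from A gives A → C → D → G → F → A; that is the 5-cycle (A, C, D, G, F).
Repeating from the next unused element and collecting all non-trivial cycles gives (A, C, D, G, F)(B, E).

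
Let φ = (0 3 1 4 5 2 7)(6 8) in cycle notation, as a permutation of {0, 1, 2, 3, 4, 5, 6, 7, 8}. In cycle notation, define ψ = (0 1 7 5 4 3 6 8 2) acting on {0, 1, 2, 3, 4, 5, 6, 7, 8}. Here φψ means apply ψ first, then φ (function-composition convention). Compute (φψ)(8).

(φψ)(8) = φ(ψ(8)). ψ(8) = 2, then φ(2) = 7. So (φψ)(8) = 7.

7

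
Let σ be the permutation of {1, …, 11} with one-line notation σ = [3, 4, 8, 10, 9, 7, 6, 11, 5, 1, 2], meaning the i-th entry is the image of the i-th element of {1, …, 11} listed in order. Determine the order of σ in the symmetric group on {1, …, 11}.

Decomposing into disjoint cycles gives cycle lengths 7, 2, 2.
The order of σ is the least common multiple of its cycle lengths: lcm(7, 2, 2) = 14.

14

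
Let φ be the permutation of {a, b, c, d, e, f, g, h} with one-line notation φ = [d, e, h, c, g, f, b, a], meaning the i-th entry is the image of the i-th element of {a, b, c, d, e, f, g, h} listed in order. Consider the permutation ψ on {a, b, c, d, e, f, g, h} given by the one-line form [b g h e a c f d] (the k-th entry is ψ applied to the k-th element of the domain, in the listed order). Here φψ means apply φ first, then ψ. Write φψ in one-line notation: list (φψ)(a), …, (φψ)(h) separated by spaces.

e a d h f c g b

For each element, apply φ then ψ: a → d → e; b → e → a; c → h → d; d → c → h; e → g → f; f → f → c; g → b → g; h → a → b.
So φψ in one-line form is e a d h f c g b.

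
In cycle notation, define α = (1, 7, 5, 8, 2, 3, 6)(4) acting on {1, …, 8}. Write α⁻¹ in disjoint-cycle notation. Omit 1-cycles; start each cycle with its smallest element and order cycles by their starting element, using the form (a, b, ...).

If α sends a → b within a cycle, α⁻¹ sends b → a; equivalently, reverse each cycle.
After reversing and putting each cycle's least element first, α⁻¹ = (1, 6, 3, 2, 8, 5, 7).

(1, 6, 3, 2, 8, 5, 7)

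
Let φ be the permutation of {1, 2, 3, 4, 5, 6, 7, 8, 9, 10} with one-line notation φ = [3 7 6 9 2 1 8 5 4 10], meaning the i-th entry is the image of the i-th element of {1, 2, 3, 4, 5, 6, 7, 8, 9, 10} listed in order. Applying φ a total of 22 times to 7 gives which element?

Tracing 7 → 8 → … returns to 7 after 4 steps, so 7 lies in a 4-cycle (2 7 8 5).
Since the cycle has length 4, φ^22 acts on it the same as φ^2 (22 mod 4 = 2).
Advancing 2 steps from 7: 7 → 8 → 5.

5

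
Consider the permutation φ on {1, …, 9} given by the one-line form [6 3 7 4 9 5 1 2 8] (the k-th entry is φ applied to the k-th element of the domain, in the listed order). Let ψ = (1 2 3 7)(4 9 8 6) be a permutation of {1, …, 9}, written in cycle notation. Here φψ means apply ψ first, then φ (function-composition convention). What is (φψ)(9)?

2

ψ(9) = 8, then φ(8) = 2; composing gives (φψ)(9) = 2.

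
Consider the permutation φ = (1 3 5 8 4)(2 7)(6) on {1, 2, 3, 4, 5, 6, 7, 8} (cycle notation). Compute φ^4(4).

8

4 lies in the 5-cycle (1 3 5 8 4).
Advancing 4 steps from 4: 4 → 1 → 3 → 5 → 8.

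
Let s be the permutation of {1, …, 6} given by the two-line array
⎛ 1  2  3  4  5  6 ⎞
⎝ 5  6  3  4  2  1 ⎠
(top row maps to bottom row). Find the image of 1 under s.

5

The entry below 1 in the array is 5, so s(1) = 5.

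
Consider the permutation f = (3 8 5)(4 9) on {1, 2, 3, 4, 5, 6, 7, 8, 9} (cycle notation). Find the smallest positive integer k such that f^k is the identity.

The cycle type of f is (3, 2, 1, 1, 1, 1).
Since disjoint cycles commute, ord(f) = lcm(3, 2) = 6.

6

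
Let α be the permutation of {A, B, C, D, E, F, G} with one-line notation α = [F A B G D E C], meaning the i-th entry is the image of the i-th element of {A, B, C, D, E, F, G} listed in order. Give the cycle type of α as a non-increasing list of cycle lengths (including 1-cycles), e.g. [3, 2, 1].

The disjoint cycles are (A F E D G C B), with lengths 7 in non-increasing order.

[7]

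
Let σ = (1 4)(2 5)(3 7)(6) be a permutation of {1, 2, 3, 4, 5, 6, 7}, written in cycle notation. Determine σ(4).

1

4 appears in (1 4); the next entry (wrapping around) is 1.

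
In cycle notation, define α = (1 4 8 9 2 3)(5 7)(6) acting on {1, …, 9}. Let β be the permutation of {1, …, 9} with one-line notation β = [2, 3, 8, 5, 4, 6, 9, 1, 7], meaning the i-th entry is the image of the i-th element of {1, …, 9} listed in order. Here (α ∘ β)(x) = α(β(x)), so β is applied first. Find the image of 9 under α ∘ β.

First apply β: β(9) = 7, then α(7) = 5. Thus (α ∘ β)(9) = 5.

5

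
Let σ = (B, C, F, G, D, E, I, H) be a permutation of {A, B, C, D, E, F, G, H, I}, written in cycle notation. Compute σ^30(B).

I

B lies in the 8-cycle (B, C, F, G, D, E, I, H).
Powers repeat with period 8 on this cycle, and 30 mod 8 = 6, so σ^30(B) = σ^6(B).
Stepping 6 places around the cycle: B → C → F → G → D → E → I.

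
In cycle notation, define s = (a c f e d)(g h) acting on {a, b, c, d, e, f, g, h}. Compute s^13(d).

d lies in the 5-cycle (a c f e d).
Powers repeat with period 5 on this cycle, and 13 mod 5 = 3, so s^13(d) = s^3(d).
Stepping 3 places around the cycle: d → a → c → f.

f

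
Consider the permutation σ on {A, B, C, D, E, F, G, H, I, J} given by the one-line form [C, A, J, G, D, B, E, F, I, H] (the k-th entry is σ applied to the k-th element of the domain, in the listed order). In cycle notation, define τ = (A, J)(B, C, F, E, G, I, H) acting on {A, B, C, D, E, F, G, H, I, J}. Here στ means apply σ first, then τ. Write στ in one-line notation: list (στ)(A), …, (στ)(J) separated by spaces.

F J A I D C G E H B

For each element, apply σ then τ: A → C → F; B → A → J; C → J → A; D → G → I; E → D → D; F → B → C; G → E → G; H → F → E; I → I → H; J → H → B.
So στ in one-line form is F J A I D C G E H B.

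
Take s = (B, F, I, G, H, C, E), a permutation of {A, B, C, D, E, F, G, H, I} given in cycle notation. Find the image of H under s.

C

Within (B, F, I, G, H, C, E), H ↦ C.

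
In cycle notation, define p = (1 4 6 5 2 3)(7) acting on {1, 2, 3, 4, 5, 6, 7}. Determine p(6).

5

6 appears in (1 4 6 5 2 3); the next entry (wrapping around) is 5.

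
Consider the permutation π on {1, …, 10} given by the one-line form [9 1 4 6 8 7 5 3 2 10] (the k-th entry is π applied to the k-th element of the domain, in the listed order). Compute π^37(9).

2

Tracing 9 → 2 → … returns to 9 after 3 steps, so 9 lies in a 3-cycle (1 9 2).
Powers repeat with period 3 on this cycle, and 37 mod 3 = 1, so π^37(9) = π^1(9).
Advancing 1 step from 9: 9 → 2.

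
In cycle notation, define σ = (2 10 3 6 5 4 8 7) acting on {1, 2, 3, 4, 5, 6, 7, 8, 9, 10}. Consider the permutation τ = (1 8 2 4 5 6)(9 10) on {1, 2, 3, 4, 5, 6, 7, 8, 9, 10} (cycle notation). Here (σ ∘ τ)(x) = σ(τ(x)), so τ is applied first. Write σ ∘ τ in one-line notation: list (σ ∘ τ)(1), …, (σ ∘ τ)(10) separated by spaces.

7 8 6 4 5 1 2 10 3 9

(σ ∘ τ)(x) = σ(τ(x)). Computing each image: σ(τ(1)) = σ(8) = 7, σ(τ(2)) = σ(4) = 8, σ(τ(3)) = σ(3) = 6, σ(τ(4)) = σ(5) = 4, σ(τ(5)) = σ(6) = 5, σ(τ(6)) = σ(1) = 1, σ(τ(7)) = σ(7) = 2, σ(τ(8)) = σ(2) = 10, σ(τ(9)) = σ(10) = 3, σ(τ(10)) = σ(9) = 9.
Hence σ ∘ τ = [7 8 6 4 5 1 2 10 3 9].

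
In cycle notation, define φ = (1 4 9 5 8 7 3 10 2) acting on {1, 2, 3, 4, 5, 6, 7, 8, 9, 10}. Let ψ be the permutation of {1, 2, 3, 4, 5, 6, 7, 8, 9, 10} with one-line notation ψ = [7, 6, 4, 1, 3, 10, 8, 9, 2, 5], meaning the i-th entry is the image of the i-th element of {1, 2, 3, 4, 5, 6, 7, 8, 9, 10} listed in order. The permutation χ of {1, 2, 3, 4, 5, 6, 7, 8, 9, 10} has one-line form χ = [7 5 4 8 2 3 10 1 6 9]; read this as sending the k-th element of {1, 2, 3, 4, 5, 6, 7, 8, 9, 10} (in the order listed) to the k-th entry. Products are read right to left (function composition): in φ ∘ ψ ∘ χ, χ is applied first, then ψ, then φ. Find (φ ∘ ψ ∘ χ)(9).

Apply the permutations in order: χ(9) = 6, then ψ(6) = 10, then φ(10) = 2. So (φ ∘ ψ ∘ χ)(9) = 2.

2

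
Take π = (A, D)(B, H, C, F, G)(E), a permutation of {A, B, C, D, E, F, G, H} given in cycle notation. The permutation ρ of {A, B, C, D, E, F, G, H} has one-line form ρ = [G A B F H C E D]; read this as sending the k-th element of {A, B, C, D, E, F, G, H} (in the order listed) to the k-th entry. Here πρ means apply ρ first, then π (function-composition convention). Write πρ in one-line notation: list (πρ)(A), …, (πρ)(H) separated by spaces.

B D H G C F E A

(πρ)(x) = π(ρ(x)). Computing each image: π(ρ(A)) = π(G) = B, π(ρ(B)) = π(A) = D, π(ρ(C)) = π(B) = H, π(ρ(D)) = π(F) = G, π(ρ(E)) = π(H) = C, π(ρ(F)) = π(C) = F, π(ρ(G)) = π(E) = E, π(ρ(H)) = π(D) = A.
Hence πρ = [B D H G C F E A].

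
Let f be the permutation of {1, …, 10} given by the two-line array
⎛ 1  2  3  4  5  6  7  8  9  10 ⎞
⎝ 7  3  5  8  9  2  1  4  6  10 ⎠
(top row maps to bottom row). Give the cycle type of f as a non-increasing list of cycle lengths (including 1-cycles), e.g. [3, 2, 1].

[5, 2, 2, 1]

The disjoint cycles are (1 7)(2 3 5 9 6)(4 8)(10), with lengths 5, 2, 2, 1 in non-increasing order.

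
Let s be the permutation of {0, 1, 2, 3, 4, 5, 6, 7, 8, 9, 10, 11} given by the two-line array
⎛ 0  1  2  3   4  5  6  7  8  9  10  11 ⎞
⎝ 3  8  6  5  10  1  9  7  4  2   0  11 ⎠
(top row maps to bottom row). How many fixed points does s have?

The fixed points (elements with s(x) = x) are {7, 11}, so there are 2.

2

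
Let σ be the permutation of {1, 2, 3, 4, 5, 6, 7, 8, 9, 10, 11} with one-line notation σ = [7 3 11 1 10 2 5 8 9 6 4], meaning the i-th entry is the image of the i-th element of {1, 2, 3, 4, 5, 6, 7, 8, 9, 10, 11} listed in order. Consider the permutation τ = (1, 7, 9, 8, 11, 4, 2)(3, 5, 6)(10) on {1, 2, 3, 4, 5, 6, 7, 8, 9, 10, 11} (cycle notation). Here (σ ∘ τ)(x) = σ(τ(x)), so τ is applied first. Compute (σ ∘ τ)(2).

First apply τ: τ(2) = 1, then σ(1) = 7. Thus (σ ∘ τ)(2) = 7.

7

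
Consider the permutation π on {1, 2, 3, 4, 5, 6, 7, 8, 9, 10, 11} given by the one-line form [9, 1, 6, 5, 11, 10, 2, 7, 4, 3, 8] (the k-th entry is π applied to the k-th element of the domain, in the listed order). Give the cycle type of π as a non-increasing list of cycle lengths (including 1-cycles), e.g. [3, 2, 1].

[8, 3]

The disjoint cycles are (1 9 4 5 11 8 7 2)(3 6 10), with lengths 8, 3 in non-increasing order.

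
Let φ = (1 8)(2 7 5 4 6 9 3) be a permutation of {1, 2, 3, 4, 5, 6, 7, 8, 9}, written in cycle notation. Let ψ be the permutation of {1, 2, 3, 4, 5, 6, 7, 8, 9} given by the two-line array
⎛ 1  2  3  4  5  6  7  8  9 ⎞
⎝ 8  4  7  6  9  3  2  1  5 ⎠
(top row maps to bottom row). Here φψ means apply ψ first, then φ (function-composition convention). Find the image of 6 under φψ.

(φψ)(6) = φ(ψ(6)). ψ(6) = 3, then φ(3) = 2. So (φψ)(6) = 2.

2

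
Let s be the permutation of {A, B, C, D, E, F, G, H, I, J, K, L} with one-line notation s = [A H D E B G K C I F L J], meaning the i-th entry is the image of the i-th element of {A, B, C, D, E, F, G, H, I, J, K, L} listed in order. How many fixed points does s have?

The fixed points (elements with s(x) = x) are {A, I}, so there are 2.

2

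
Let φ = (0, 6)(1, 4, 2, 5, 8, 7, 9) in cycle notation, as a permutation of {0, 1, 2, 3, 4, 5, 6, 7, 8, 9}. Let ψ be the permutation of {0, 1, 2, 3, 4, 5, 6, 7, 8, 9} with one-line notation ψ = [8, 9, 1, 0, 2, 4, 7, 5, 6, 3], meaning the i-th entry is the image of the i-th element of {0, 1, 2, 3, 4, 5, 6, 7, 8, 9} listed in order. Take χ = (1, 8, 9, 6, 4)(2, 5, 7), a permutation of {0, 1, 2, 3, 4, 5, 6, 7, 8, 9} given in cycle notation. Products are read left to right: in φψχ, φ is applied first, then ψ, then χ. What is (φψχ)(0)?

(φψχ)(0) = χ(ψ(φ(0))). φ(0) = 6, then ψ(6) = 7, then χ(7) = 2, so the result is 2.

2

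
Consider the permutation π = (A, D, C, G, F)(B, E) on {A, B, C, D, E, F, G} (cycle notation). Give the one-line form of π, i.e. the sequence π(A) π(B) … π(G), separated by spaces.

D E G C B A F

Each element maps to the next entry in its cycle (wrapping to the front): A↦D, B↦E, C↦G, D↦C, E↦B, F↦A, G↦F.
So the one-line form is D E G C B A F.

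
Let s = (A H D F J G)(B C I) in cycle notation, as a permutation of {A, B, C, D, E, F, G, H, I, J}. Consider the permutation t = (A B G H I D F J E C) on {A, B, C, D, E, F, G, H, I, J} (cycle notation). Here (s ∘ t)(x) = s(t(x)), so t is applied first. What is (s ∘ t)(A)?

C

(s ∘ t)(A) = s(t(A)). t(A) = B, then s(B) = C. So (s ∘ t)(A) = C.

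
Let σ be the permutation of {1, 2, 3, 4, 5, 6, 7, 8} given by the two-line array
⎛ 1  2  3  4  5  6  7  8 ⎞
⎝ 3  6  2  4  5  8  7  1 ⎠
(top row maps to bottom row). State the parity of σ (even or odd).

In disjoint-cycle form the cycle lengths are 5, 1, 1, 1.
A cycle of length ℓ contributes ℓ−1 transpositions, so σ is a product of 4 transpositions — even.

even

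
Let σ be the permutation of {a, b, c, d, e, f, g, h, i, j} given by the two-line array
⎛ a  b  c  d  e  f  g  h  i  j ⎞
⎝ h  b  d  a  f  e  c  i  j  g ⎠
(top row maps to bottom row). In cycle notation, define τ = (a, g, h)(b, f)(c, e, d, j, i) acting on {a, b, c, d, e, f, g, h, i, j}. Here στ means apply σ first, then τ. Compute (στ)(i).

i

First apply σ: σ(i) = j, then τ(j) = i. Thus (στ)(i) = i.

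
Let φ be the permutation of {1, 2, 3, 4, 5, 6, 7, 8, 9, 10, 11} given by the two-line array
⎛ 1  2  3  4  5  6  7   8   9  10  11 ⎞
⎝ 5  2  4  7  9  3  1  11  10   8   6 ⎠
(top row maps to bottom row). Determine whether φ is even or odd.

odd

In disjoint-cycle form the cycle lengths are 10, 1.
A cycle of length ℓ contributes ℓ−1 transpositions, so φ is a product of 9 transpositions — odd.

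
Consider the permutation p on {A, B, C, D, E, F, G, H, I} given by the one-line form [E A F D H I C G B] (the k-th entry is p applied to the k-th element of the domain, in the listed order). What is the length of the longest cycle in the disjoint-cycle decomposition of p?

8

Decomposing into disjoint cycles gives (A, E, H, G, C, F, I, B); the longest has length 8.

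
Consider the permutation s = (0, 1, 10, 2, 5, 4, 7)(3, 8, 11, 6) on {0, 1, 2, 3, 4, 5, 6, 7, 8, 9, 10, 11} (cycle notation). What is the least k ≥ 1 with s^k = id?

28

The cycle type of s is (7, 4, 1).
The order of s is the least common multiple of its cycle lengths: lcm(7, 4) = 28.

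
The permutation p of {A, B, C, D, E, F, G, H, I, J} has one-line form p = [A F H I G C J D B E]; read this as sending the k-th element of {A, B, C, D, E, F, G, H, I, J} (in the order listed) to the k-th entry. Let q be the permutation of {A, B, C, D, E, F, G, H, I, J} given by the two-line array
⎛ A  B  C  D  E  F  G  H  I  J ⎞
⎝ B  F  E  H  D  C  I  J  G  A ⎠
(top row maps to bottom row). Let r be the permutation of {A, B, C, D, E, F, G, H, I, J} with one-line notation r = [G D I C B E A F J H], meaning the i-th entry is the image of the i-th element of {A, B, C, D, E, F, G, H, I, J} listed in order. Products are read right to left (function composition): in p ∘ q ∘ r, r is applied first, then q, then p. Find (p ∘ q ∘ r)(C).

Chase C: r(C) = I; q(I) = G; p(G) = J. Hence (p ∘ q ∘ r)(C) = J.

J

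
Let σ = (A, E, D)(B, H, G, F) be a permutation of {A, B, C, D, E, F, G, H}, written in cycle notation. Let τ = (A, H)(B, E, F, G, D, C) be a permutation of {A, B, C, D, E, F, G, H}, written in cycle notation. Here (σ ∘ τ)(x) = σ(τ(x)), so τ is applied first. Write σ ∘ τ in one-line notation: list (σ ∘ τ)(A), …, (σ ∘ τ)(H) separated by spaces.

G D H C B F A E

(σ ∘ τ)(x) = σ(τ(x)). Computing each image: σ(τ(A)) = σ(H) = G, σ(τ(B)) = σ(E) = D, σ(τ(C)) = σ(B) = H, σ(τ(D)) = σ(C) = C, σ(τ(E)) = σ(F) = B, σ(τ(F)) = σ(G) = F, σ(τ(G)) = σ(D) = A, σ(τ(H)) = σ(A) = E.
Hence σ ∘ τ = [G D H C B F A E].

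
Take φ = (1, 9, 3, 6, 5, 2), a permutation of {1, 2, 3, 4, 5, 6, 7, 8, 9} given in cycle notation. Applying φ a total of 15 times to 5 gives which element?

9

5 lies in the 6-cycle (1, 9, 3, 6, 5, 2).
Since the cycle has length 6, φ^15 acts on it the same as φ^3 (15 mod 6 = 3).
Stepping 3 places around the cycle: 5 → 2 → 1 → 9.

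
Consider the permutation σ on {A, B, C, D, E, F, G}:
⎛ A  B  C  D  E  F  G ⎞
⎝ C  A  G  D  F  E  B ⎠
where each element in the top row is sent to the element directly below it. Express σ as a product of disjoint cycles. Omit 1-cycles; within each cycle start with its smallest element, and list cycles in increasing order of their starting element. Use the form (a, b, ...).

(A, C, G, B)(E, F)

From A: A → C → G → B → A, closing the cycle (A, C, G, B).
Continuing from each remaining unvisited element yields (A, C, G, B)(E, F).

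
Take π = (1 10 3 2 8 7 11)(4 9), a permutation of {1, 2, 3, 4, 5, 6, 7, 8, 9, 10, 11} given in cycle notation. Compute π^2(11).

10

11 lies in the 7-cycle (1 10 3 2 8 7 11).
Stepping 2 places around the cycle: 11 → 1 → 10.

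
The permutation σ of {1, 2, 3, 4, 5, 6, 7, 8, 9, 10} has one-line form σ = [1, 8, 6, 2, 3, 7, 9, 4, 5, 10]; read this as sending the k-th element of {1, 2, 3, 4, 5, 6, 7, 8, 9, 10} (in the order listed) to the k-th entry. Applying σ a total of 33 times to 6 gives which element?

5

Tracing 6 → 7 → … returns to 6 after 5 steps, so 6 lies in a 5-cycle (3, 6, 7, 9, 5).
On a 5-cycle, σ^5 is the identity, so σ^33 = σ^3 there (33 ≡ 3 mod 5).
Stepping 3 places around the cycle: 6 → 7 → 9 → 5.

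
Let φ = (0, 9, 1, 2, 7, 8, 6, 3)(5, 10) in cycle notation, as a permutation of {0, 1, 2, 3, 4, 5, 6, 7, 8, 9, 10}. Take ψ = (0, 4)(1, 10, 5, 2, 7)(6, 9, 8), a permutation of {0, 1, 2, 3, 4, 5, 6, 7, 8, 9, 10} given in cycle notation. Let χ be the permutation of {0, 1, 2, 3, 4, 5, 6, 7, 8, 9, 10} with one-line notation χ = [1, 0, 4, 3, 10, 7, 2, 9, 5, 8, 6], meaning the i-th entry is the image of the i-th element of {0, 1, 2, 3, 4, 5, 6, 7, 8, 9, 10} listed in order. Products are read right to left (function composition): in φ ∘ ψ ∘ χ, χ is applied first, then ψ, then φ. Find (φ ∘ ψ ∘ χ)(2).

9

Chase 2: χ(2) = 4; ψ(4) = 0; φ(0) = 9. Hence (φ ∘ ψ ∘ χ)(2) = 9.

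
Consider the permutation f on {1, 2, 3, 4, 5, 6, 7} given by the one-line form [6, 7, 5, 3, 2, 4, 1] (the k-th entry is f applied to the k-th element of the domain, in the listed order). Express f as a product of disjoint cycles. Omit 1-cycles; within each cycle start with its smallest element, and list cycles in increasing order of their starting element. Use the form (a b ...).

From 1: 1 → 6 → 4 → 3 → 5 → 2 → 7 → 1, closing the cycle (1 6 4 3 5 2 7).
Repeating from the next unused element and collecting all non-trivial cycles gives (1 6 4 3 5 2 7).

(1 6 4 3 5 2 7)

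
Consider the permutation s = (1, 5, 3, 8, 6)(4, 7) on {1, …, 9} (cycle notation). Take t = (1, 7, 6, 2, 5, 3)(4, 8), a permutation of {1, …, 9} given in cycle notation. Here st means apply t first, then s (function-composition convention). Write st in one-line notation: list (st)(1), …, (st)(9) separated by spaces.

For each element, apply t then s: 1 → 7 → 4; 2 → 5 → 3; 3 → 1 → 5; 4 → 8 → 6; 5 → 3 → 8; 6 → 2 → 2; 7 → 6 → 1; 8 → 4 → 7; 9 → 9 → 9.
Collecting the images, st = [4 3 5 6 8 2 1 7 9].

4 3 5 6 8 2 1 7 9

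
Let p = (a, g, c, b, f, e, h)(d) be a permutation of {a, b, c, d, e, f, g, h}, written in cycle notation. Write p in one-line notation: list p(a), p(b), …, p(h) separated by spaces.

Each element maps to the next entry in its cycle (wrapping to the front): a→g, b→f, c→b, d→d, e→h, f→e, g→c, h→a.
So the one-line form is g f b d h e c a.

g f b d h e c a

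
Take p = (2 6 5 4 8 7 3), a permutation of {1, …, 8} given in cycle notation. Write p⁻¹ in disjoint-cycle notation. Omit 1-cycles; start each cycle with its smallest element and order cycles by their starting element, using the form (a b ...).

(2 3 7 8 4 5 6)

The inverse reverses each cycle.
Reversing each cycle of p and rotating so the smallest element leads gives (2 3 7 8 4 5 6).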